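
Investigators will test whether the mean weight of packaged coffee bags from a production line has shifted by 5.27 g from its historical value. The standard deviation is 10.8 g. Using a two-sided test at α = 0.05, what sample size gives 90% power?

45

For a one-sample z-test, n = ((z_{α/2} + z_β)·σ/δ)².
z_{α/2} = 1.960 (two-sided α = 0.05); z_β = 1.282 (power 90% → β = 0.1).
n = (3.242 × 10.8 / 5.27)² = 44.14
Round up: n = 45.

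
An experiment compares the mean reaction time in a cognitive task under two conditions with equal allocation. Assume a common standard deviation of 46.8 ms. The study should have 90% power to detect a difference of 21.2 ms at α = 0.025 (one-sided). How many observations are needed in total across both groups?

For two equal groups, n per group = 2·((z_α + z_β)·σ/δ)².
z_α = 1.960; z_β = 1.282 (power 90%).
n = 2 × (3.242 × 46.8 / 21.2)² = 2 × 51.22 = 102.44
Round up: n = 103 per group.
Total across both groups: 2 × 103 = 206.

206 total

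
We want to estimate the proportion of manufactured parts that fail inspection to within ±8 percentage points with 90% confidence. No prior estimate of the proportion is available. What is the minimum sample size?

106

For a proportion with margin E = 0.08 at 90% confidence, z = 1.645.
With no prior estimate, use p = 0.5, which maximizes p(1−p) at 0.25.
n = 0.25 × (z/E)² = 0.25 × (1.645/0.08)² = 105.70
Round up: n = 106.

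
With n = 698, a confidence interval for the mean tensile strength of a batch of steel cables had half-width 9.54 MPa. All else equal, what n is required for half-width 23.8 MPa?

Margin of error scales as 1/√n, so n₂ = n₁·(E₁/E₂)².
n₂ = 698 × (9.54/23.8)² = 698 × 0.1607 = 112.17
Round up: n₂ = 113.

113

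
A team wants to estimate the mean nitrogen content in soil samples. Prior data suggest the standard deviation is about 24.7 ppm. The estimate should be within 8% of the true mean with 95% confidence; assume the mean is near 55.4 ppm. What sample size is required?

For a mean, the margin of error is E = z·σ/√n, so n = (zσ/E)².
At 95% confidence, z = 1.960.
E = 8% of 55.4 = 4.432 ppm.
n = (1.960 × 24.7 / 4.432)² = 119.32
Round up: n = 120.

120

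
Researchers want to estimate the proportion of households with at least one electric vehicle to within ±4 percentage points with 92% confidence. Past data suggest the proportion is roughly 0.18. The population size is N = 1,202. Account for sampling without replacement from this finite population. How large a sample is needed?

For a proportion with margin E = 0.04 at 92% confidence, z = 1.751.
n = p̂(1−p̂)(z/E)² = 0.18 × 0.82 × (1.751/0.04)² = 282.84 — call this n₀.
Finite-population correction with N = 1,202: n = n₀ / (1 + (n₀−1)/N) = 282.84 / 1.234 = 229.21
Round up: n = 230.

230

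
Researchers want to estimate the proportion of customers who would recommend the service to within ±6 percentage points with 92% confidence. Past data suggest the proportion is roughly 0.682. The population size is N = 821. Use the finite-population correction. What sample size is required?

151

For a proportion with margin E = 0.06 at 92% confidence, z = 1.751.
n = p̂(1−p̂)(z/E)² = 0.682 × 0.318 × (1.751/0.06)² = 184.71 — call this n₀.
Finite-population correction with N = 821: n = n₀ / (1 + (n₀−1)/N) = 184.71 / 1.224 = 150.91
Round up: n = 151.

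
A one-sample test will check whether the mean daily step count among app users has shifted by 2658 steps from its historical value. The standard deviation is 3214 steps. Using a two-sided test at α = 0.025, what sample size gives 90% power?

For a one-sample z-test, n = ((z_{α/2} + z_β)·σ/δ)².
z_{α/2} = 2.241 (two-sided α = 0.025); z_β = 1.282 (power 90% → β = 0.1).
n = (3.523 × 3214 / 2658)² = 18.15
Round up: n = 19.

19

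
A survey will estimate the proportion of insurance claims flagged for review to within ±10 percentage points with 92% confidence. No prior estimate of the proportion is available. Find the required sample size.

77

For a proportion with margin E = 0.1 at 92% confidence, z = 1.751.
With no prior estimate, use p = 0.5, which maximizes p(1−p) at 0.25.
n = 0.25 × (z/E)² = 0.25 × (1.751/0.1)² = 76.65
Round up: n = 77.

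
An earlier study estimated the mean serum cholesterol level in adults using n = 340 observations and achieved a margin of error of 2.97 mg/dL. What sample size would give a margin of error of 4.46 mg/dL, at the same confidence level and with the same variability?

151

Margin of error scales as 1/√n, so n₂ = n₁·(E₁/E₂)².
n₂ = 340 × (2.97/4.46)² = 340 × 0.4434 = 150.76
Round up: n₂ = 151.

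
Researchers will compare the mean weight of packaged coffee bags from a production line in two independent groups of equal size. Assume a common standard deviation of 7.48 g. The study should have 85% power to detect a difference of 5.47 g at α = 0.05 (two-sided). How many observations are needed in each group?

For two equal groups, n per group = 2·((z_{α/2} + z_β)·σ/δ)².
z_{α/2} = 1.960; z_β = 1.036 (power 85%).
n = 2 × (2.996 × 7.48 / 5.47)² = 2 × 16.78 = 33.56
Round up: n = 34 per group.

34 per group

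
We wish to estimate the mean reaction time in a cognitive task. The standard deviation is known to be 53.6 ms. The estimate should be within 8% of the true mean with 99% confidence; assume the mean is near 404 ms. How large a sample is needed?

For a mean, the margin of error is E = z·σ/√n, so n = (zσ/E)².
At 99% confidence, z = 2.576.
E = 8% of 404 = 32.32 ms.
n = (2.576 × 53.6 / 32.32)² = 18.25
Round up: n = 19.

19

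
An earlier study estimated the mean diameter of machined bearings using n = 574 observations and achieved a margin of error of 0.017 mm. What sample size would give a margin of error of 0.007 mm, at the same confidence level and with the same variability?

3386

Margin of error scales as 1/√n, so n₂ = n₁·(E₁/E₂)².
n₂ = 574 × (0.017/0.007)² = 574 × 5.898 = 3385.45
Round up: n₂ = 3386.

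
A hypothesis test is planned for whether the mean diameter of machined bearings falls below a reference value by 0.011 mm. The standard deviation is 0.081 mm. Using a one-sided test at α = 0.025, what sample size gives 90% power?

For a one-sample z-test, n = ((z_α + z_β)·σ/δ)².
z_α = 1.960 (one-sided α = 0.025); z_β = 1.282 (power 90% → β = 0.1).
n = (3.242 × 0.081 / 0.011)² = 569.92
Round up: n = 570.

570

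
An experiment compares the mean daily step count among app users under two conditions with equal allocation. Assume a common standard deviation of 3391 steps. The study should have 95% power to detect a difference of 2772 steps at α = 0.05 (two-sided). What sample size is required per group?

For two equal groups, n per group = 2·((z_{α/2} + z_β)·σ/δ)².
z_{α/2} = 1.960; z_β = 1.645 (power 95%).
n = 2 × (3.605 × 3391 / 2772)² = 2 × 19.45 = 38.90
Round up: n = 39 per group.

39 per group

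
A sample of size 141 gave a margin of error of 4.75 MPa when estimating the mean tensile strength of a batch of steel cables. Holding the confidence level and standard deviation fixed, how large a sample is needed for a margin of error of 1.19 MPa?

2247

Margin of error scales as 1/√n, so n₂ = n₁·(E₁/E₂)².
n₂ = 141 × (4.75/1.19)² = 141 × 15.93 = 2246.13
Round up: n₂ = 2247.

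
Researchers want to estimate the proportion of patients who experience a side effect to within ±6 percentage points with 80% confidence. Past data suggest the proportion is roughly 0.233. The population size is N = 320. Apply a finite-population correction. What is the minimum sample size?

66

For a proportion with margin E = 0.06 at 80% confidence, z = 1.282.
n = p̂(1−p̂)(z/E)² = 0.233 × 0.767 × (1.282/0.06)² = 81.59 — call this n₀.
Finite-population correction with N = 320: n = n₀ / (1 + (n₀−1)/N) = 81.59 / 1.252 = 65.17
Round up: n = 66.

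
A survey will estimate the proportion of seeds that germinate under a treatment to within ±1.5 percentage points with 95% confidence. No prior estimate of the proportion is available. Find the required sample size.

4269

For a proportion with margin E = 0.015 at 95% confidence, z = 1.960.
With no prior estimate, use p = 0.5, which maximizes p(1−p) at 0.25.
n = 0.25 × (z/E)² = 0.25 × (1.960/0.015)² = 4268.44
Round up: n = 4269.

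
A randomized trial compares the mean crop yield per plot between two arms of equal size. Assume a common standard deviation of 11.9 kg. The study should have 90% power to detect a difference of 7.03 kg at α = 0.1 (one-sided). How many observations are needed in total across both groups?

For two equal groups, n per group = 2·((z_α + z_β)·σ/δ)².
z_α = 1.282; z_β = 1.282 (power 90%).
n = 2 × (2.564 × 11.9 / 7.03)² = 2 × 18.84 = 37.68
Round up: n = 38 per group.
Total across both groups: 2 × 38 = 76.

76 total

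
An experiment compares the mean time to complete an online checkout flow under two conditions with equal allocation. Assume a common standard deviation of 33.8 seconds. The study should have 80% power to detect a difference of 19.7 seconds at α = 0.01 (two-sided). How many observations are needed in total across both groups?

For two equal groups, n per group = 2·((z_{α/2} + z_β)·σ/δ)².
z_{α/2} = 2.576; z_β = 0.842 (power 80%).
n = 2 × (3.418 × 33.8 / 19.7)² = 2 × 34.39 = 68.78
Round up: n = 69 per group.
Total across both groups: 2 × 69 = 138.

138 total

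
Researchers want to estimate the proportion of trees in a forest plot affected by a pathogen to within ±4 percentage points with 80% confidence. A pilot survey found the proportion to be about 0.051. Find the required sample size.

For a proportion with margin E = 0.04 at 80% confidence, z = 1.282.
n = p̂(1−p̂)(z/E)² = 0.051 × 0.949 × (1.282/0.04)² = 49.72
Round up: n = 50.

50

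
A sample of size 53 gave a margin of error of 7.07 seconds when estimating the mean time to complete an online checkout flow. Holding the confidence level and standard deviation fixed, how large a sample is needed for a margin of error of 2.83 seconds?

Margin of error scales as 1/√n, so n₂ = n₁·(E₁/E₂)².
n₂ = 53 × (7.07/2.83)² = 53 × 6.241 = 330.77
Round up: n₂ = 331.

331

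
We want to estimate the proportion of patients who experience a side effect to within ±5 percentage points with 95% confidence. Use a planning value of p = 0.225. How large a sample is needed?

n = 268

For a proportion with margin E = 0.05 at 95% confidence, z = 1.960.
n = p̂(1−p̂)(z/E)² = 0.225 × 0.775 × (1.960/0.05)² = 267.95
Round up: n = 268.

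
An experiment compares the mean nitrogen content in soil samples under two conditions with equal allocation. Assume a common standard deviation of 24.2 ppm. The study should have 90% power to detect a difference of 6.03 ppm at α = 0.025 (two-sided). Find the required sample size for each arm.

400 per group

For two equal groups, n per group = 2·((z_{α/2} + z_β)·σ/δ)².
z_{α/2} = 2.241; z_β = 1.282 (power 90%).
n = 2 × (3.523 × 24.2 / 6.03)² = 2 × 199.90 = 399.80
Round up: n = 400 per group.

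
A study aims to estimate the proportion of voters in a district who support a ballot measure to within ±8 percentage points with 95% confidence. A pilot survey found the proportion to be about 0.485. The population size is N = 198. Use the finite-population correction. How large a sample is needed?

86

For a proportion with margin E = 0.08 at 95% confidence, z = 1.960.
n = p̂(1−p̂)(z/E)² = 0.485 × 0.515 × (1.960/0.08)² = 149.93 — call this n₀.
Finite-population correction with N = 198: n = n₀ / (1 + (n₀−1)/N) = 149.93 / 1.752 = 85.58
Round up: n = 86.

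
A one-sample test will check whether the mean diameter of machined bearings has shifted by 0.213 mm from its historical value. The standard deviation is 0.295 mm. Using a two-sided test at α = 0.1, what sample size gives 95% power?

21

For a one-sample z-test, n = ((z_{α/2} + z_β)·σ/δ)².
z_{α/2} = 1.645 (two-sided α = 0.1); z_β = 1.645 (power 95% → β = 0.05).
n = (3.290 × 0.295 / 0.213)² = 20.76
Round up: n = 21.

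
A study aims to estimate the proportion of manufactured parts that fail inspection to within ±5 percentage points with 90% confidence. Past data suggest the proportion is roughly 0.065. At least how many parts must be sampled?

For a proportion with margin E = 0.05 at 90% confidence, z = 1.645.
n = p̂(1−p̂)(z/E)² = 0.065 × 0.935 × (1.645/0.05)² = 65.78
Round up: n = 66.

66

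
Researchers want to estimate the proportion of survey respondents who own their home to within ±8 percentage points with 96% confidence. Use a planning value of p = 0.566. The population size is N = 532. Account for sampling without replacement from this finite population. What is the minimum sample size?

125

For a proportion with margin E = 0.08 at 96% confidence, z = 2.054.
n = p̂(1−p̂)(z/E)² = 0.566 × 0.434 × (2.054/0.08)² = 161.93 — call this n₀.
Finite-population correction with N = 532: n = n₀ / (1 + (n₀−1)/N) = 161.93 / 1.302 = 124.37
Round up: n = 125.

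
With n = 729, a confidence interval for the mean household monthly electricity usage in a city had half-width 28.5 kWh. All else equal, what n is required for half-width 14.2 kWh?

2937

Margin of error scales as 1/√n, so n₂ = n₁·(E₁/E₂)².
n₂ = 729 × (28.5/14.2)² = 729 × 4.028 = 2936.41
Round up: n₂ = 2937.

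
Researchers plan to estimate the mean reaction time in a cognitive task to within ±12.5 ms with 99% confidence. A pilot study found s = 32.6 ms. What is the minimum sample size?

n = 46

For a mean, the margin of error is E = z·σ/√n, so n = (zσ/E)².
At 99% confidence, z = 2.576.
n = (2.576 × 32.6 / 12.5)² = 45.13
Round up: n = 46.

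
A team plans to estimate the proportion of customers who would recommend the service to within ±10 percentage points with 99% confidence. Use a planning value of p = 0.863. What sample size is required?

n = 79

For a proportion with margin E = 0.1 at 99% confidence, z = 2.576.
n = p̂(1−p̂)(z/E)² = 0.863 × 0.137 × (2.576/0.1)² = 78.46
Round up: n = 79.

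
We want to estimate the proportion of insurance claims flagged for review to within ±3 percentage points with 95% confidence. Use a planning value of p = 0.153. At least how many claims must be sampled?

n = 554

For a proportion with margin E = 0.03 at 95% confidence, z = 1.960.
n = p̂(1−p̂)(z/E)² = 0.153 × 0.847 × (1.960/0.03)² = 553.15
Round up: n = 554.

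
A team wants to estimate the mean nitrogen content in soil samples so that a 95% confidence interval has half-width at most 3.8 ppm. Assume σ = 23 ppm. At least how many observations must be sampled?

n = 141

For a mean, the margin of error is E = z·σ/√n, so n = (zσ/E)².
At 95% confidence, z = 1.960.
n = (1.960 × 23 / 3.8)² = 140.73
Round up: n = 141.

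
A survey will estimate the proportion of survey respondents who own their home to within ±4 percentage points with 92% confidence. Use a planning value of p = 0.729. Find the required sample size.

For a proportion with margin E = 0.04 at 92% confidence, z = 1.751.
n = p̂(1−p̂)(z/E)² = 0.729 × 0.271 × (1.751/0.04)² = 378.57
Round up: n = 379.

n = 379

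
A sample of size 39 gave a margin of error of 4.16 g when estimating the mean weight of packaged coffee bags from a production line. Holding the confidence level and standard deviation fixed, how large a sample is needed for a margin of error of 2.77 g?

n = 88

Margin of error scales as 1/√n, so n₂ = n₁·(E₁/E₂)².
n₂ = 39 × (4.16/2.77)² = 39 × 2.255 = 87.94
Round up: n₂ = 88.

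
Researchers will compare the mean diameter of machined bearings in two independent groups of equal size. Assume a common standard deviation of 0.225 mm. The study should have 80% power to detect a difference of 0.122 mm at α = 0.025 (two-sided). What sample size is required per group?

For two equal groups, n per group = 2·((z_{α/2} + z_β)·σ/δ)².
z_{α/2} = 2.241; z_β = 0.842 (power 80%).
n = 2 × (3.083 × 0.225 / 0.122)² = 2 × 32.33 = 64.66
Round up: n = 65 per group.

65 per group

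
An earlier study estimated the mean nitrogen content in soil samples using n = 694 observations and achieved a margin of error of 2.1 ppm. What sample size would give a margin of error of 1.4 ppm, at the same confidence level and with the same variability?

Margin of error scales as 1/√n, so n₂ = n₁·(E₁/E₂)².
n₂ = 694 × (2.1/1.4)² = 694 × 2.25 = 1561.50
Round up: n₂ = 1562.

1562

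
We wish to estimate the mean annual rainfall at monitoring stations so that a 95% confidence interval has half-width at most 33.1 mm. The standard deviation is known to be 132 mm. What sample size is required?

For a mean, the margin of error is E = z·σ/√n, so n = (zσ/E)².
At 95% confidence, z = 1.960.
n = (1.960 × 132 / 33.1)² = 61.09
Round up: n = 62.

62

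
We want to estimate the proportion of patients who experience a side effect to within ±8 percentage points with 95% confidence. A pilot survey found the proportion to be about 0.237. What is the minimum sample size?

For a proportion with margin E = 0.08 at 95% confidence, z = 1.960.
n = p̂(1−p̂)(z/E)² = 0.237 × 0.763 × (1.960/0.08)² = 108.54
Round up: n = 109.

109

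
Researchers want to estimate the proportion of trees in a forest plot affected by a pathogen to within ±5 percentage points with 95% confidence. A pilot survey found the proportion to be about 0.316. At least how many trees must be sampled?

n = 333

For a proportion with margin E = 0.05 at 95% confidence, z = 1.960.
n = p̂(1−p̂)(z/E)² = 0.316 × 0.684 × (1.960/0.05)² = 332.14
Round up: n = 333.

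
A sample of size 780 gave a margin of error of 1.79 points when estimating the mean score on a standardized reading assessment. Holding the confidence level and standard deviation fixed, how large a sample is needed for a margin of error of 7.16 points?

Margin of error scales as 1/√n, so n₂ = n₁·(E₁/E₂)².
n₂ = 780 × (1.79/7.16)² = 780 × 0.0625 = 48.75
Round up: n₂ = 49.

n = 49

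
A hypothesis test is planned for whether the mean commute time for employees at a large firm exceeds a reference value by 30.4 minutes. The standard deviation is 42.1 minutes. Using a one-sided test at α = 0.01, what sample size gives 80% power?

For a one-sample z-test, n = ((z_α + z_β)·σ/δ)².
z_α = 2.326 (one-sided α = 0.01); z_β = 0.842 (power 80% → β = 0.2).
n = (3.168 × 42.1 / 30.4)² = 19.25
Round up: n = 20.

n = 20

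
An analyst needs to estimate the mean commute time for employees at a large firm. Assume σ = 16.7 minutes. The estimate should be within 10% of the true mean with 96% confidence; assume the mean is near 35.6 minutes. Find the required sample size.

For a mean, the margin of error is E = z·σ/√n, so n = (zσ/E)².
At 96% confidence, z = 2.054.
E = 10% of 35.6 = 3.56 minutes.
n = (2.054 × 16.7 / 3.56)² = 92.84
Round up: n = 93.

n = 93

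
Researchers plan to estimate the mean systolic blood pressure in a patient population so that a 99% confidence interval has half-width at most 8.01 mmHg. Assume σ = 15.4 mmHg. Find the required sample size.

25

For a mean, the margin of error is E = z·σ/√n, so n = (zσ/E)².
At 99% confidence, z = 2.576.
n = (2.576 × 15.4 / 8.01)² = 24.53
Round up: n = 25.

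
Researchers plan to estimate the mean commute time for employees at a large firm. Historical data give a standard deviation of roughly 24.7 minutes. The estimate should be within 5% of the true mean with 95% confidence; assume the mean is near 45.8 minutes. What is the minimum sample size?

For a mean, the margin of error is E = z·σ/√n, so n = (zσ/E)².
At 95% confidence, z = 1.960.
E = 5% of 45.8 = 2.29 minutes.
n = (1.960 × 24.7 / 2.29)² = 446.93
Round up: n = 447.

447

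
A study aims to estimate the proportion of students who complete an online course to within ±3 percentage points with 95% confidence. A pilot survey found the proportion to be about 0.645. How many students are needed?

978

For a proportion with margin E = 0.03 at 95% confidence, z = 1.960.
n = p̂(1−p̂)(z/E)² = 0.645 × 0.355 × (1.960/0.03)² = 977.37
Round up: n = 978.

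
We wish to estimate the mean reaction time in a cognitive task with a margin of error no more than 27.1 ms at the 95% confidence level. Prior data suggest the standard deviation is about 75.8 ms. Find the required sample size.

31

For a mean, the margin of error is E = z·σ/√n, so n = (zσ/E)².
At 95% confidence, z = 1.960.
n = (1.960 × 75.8 / 27.1)² = 30.05
Round up: n = 31.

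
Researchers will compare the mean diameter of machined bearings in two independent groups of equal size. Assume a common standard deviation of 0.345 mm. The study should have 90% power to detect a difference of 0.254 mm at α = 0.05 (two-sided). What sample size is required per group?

39 per group

For two equal groups, n per group = 2·((z_{α/2} + z_β)·σ/δ)².
z_{α/2} = 1.960; z_β = 1.282 (power 90%).
n = 2 × (3.242 × 0.345 / 0.254)² = 2 × 19.39 = 38.78
Round up: n = 39 per group.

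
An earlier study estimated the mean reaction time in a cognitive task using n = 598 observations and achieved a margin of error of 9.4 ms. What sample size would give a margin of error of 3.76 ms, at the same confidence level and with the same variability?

Margin of error scales as 1/√n, so n₂ = n₁·(E₁/E₂)².
n₂ = 598 × (9.4/3.76)² = 598 × 6.25 = 3737.50
Round up: n₂ = 3738.

n = 3738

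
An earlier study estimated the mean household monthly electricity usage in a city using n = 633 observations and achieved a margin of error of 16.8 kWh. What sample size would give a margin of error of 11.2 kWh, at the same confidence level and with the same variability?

Margin of error scales as 1/√n, so n₂ = n₁·(E₁/E₂)².
n₂ = 633 × (16.8/11.2)² = 633 × 2.25 = 1424.25
Round up: n₂ = 1425.

1425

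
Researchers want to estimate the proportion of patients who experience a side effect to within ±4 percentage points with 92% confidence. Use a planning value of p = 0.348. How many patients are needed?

For a proportion with margin E = 0.04 at 92% confidence, z = 1.751.
n = p̂(1−p̂)(z/E)² = 0.348 × 0.652 × (1.751/0.04)² = 434.79
Round up: n = 435.

n = 435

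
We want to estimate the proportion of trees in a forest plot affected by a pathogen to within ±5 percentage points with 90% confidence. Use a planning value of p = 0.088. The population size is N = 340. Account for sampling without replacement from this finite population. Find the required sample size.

For a proportion with margin E = 0.05 at 90% confidence, z = 1.645.
n = p̂(1−p̂)(z/E)² = 0.088 × 0.912 × (1.645/0.05)² = 86.87 — call this n₀.
Finite-population correction with N = 340: n = n₀ / (1 + (n₀−1)/N) = 86.87 / 1.253 = 69.33
Round up: n = 70.

n = 70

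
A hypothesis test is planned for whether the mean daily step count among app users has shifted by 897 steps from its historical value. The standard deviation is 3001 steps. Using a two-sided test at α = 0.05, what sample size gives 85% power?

For a one-sample z-test, n = ((z_{α/2} + z_β)·σ/δ)².
z_{α/2} = 1.960 (two-sided α = 0.05); z_β = 1.036 (power 85% → β = 0.15).
n = (2.996 × 3001 / 897)² = 100.47
Round up: n = 101.

n = 101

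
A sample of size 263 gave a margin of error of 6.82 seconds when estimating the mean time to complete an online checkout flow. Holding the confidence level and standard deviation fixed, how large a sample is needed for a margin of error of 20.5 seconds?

30

Margin of error scales as 1/√n, so n₂ = n₁·(E₁/E₂)².
n₂ = 263 × (6.82/20.5)² = 263 × 0.1107 = 29.11
Round up: n₂ = 30.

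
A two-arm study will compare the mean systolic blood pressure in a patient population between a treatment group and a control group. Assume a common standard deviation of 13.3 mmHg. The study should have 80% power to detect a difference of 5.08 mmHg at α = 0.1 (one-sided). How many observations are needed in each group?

62 per group

For two equal groups, n per group = 2·((z_α + z_β)·σ/δ)².
z_α = 1.282; z_β = 0.842 (power 80%).
n = 2 × (2.124 × 13.3 / 5.08)² = 2 × 30.92 = 61.84
Round up: n = 62 per group.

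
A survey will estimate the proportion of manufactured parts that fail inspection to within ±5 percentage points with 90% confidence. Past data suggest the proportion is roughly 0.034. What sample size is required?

36

For a proportion with margin E = 0.05 at 90% confidence, z = 1.645.
n = p̂(1−p̂)(z/E)² = 0.034 × 0.966 × (1.645/0.05)² = 35.55
Round up: n = 36.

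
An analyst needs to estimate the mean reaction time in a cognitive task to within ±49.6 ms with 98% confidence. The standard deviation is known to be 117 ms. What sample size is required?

31

For a mean, the margin of error is E = z·σ/√n, so n = (zσ/E)².
At 98% confidence, z = 2.326.
n = (2.326 × 117 / 49.6)² = 30.10
Round up: n = 31.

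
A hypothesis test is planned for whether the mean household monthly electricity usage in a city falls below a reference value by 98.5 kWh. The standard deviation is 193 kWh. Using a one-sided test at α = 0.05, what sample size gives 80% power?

For a one-sample z-test, n = ((z_α + z_β)·σ/δ)².
z_α = 1.645 (one-sided α = 0.05); z_β = 0.842 (power 80% → β = 0.2).
n = (2.487 × 193 / 98.5)² = 23.75
Round up: n = 24.

24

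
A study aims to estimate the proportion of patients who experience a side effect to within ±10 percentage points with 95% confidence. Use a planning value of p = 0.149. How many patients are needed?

For a proportion with margin E = 0.1 at 95% confidence, z = 1.960.
n = p̂(1−p̂)(z/E)² = 0.149 × 0.851 × (1.960/0.1)² = 48.71
Round up: n = 49.

49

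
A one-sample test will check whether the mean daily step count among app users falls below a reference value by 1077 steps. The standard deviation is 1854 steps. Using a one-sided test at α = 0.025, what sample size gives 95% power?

For a one-sample z-test, n = ((z_α + z_β)·σ/δ)².
z_α = 1.960 (one-sided α = 0.025); z_β = 1.645 (power 95% → β = 0.05).
n = (3.605 × 1854 / 1077)² = 38.51
Round up: n = 39.

n = 39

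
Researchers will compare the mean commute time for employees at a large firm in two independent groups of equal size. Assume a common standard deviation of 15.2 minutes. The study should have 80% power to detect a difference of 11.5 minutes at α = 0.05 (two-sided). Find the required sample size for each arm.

28 per group

For two equal groups, n per group = 2·((z_{α/2} + z_β)·σ/δ)².
z_{α/2} = 1.960; z_β = 0.842 (power 80%).
n = 2 × (2.802 × 15.2 / 11.5)² = 2 × 13.72 = 27.44
Round up: n = 28 per group.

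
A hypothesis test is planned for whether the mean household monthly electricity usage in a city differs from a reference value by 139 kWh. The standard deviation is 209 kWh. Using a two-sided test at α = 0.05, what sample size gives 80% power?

18

For a one-sample z-test, n = ((z_{α/2} + z_β)·σ/δ)².
z_{α/2} = 1.960 (two-sided α = 0.05); z_β = 0.842 (power 80% → β = 0.2).
n = (2.802 × 209 / 139)² = 17.75
Round up: n = 18.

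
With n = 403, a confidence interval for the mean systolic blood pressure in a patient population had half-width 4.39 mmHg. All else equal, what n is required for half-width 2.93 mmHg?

n = 905

Margin of error scales as 1/√n, so n₂ = n₁·(E₁/E₂)².
n₂ = 403 × (4.39/2.93)² = 403 × 2.245 = 904.74
Round up: n₂ = 905.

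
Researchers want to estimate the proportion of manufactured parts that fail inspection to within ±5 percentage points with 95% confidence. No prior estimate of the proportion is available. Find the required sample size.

n = 385

For a proportion with margin E = 0.05 at 95% confidence, z = 1.960.
With no prior estimate, use p = 0.5, which maximizes p(1−p) at 0.25.
n = 0.25 × (z/E)² = 0.25 × (1.960/0.05)² = 384.16
Round up: n = 385.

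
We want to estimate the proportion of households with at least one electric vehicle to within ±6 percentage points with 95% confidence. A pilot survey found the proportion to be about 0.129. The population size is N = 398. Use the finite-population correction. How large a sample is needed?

93

For a proportion with margin E = 0.06 at 95% confidence, z = 1.960.
n = p̂(1−p̂)(z/E)² = 0.129 × 0.871 × (1.960/0.06)² = 119.90 — call this n₀.
Finite-population correction with N = 398: n = n₀ / (1 + (n₀−1)/N) = 119.90 / 1.299 = 92.30
Round up: n = 93.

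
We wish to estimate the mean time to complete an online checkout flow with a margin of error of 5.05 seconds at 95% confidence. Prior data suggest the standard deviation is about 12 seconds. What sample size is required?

22

For a mean, the margin of error is E = z·σ/√n, so n = (zσ/E)².
At 95% confidence, z = 1.960.
n = (1.960 × 12 / 5.05)² = 21.69
Round up: n = 22.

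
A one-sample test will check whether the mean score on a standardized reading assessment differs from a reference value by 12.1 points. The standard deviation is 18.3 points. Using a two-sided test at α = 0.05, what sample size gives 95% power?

n = 30

For a one-sample z-test, n = ((z_{α/2} + z_β)·σ/δ)².
z_{α/2} = 1.960 (two-sided α = 0.05); z_β = 1.645 (power 95% → β = 0.05).
n = (3.605 × 18.3 / 12.1)² = 29.73
Round up: n = 30.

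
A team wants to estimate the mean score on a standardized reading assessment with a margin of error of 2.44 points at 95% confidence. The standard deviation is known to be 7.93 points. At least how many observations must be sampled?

41

For a mean, the margin of error is E = z·σ/√n, so n = (zσ/E)².
At 95% confidence, z = 1.960.
n = (1.960 × 7.93 / 2.44)² = 40.58
Round up: n = 41.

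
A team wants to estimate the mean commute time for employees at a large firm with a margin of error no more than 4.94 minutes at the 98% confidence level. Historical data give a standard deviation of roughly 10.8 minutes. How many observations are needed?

For a mean, the margin of error is E = z·σ/√n, so n = (zσ/E)².
At 98% confidence, z = 2.326.
n = (2.326 × 10.8 / 4.94)² = 25.86
Round up: n = 26.

26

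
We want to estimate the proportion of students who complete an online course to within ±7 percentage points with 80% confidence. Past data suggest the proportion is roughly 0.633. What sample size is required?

For a proportion with margin E = 0.07 at 80% confidence, z = 1.282.
n = p̂(1−p̂)(z/E)² = 0.633 × 0.367 × (1.282/0.07)² = 77.92
Round up: n = 78.

78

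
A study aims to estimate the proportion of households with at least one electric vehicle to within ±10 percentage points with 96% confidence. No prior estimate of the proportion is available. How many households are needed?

For a proportion with margin E = 0.1 at 96% confidence, z = 2.054.
With no prior estimate, use p = 0.5, which maximizes p(1−p) at 0.25.
n = 0.25 × (z/E)² = 0.25 × (2.054/0.1)² = 105.47
Round up: n = 106.

106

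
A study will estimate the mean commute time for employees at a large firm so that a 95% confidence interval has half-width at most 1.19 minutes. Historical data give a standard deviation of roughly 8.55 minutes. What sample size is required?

For a mean, the margin of error is E = z·σ/√n, so n = (zσ/E)².
At 95% confidence, z = 1.960.
n = (1.960 × 8.55 / 1.19)² = 198.31
Round up: n = 199.

199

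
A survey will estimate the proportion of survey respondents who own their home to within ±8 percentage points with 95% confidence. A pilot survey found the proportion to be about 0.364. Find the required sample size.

For a proportion with margin E = 0.08 at 95% confidence, z = 1.960.
n = p̂(1−p̂)(z/E)² = 0.364 × 0.636 × (1.960/0.08)² = 138.96
Round up: n = 139.

n = 139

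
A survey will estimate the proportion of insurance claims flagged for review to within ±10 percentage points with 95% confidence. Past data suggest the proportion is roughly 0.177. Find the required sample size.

For a proportion with margin E = 0.1 at 95% confidence, z = 1.960.
n = p̂(1−p̂)(z/E)² = 0.177 × 0.823 × (1.960/0.1)² = 55.96
Round up: n = 56.

56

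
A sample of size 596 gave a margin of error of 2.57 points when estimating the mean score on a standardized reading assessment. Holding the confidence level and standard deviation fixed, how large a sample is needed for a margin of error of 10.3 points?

Margin of error scales as 1/√n, so n₂ = n₁·(E₁/E₂)².
n₂ = 596 × (2.57/10.3)² = 596 × 0.06226 = 37.11
Round up: n₂ = 38.

38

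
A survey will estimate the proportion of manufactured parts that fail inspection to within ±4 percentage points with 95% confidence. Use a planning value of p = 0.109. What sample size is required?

For a proportion with margin E = 0.04 at 95% confidence, z = 1.960.
n = p̂(1−p̂)(z/E)² = 0.109 × 0.891 × (1.960/0.04)² = 233.18
Round up: n = 234.

n = 234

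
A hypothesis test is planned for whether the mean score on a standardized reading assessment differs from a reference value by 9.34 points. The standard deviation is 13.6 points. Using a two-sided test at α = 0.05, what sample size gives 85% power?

For a one-sample z-test, n = ((z_{α/2} + z_β)·σ/δ)².
z_{α/2} = 1.960 (two-sided α = 0.05); z_β = 1.036 (power 85% → β = 0.15).
n = (2.996 × 13.6 / 9.34)² = 19.03
Round up: n = 20.

20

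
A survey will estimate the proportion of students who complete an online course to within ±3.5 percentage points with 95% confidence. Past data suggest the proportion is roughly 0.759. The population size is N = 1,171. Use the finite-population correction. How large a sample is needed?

For a proportion with margin E = 0.035 at 95% confidence, z = 1.960.
n = p̂(1−p̂)(z/E)² = 0.759 × 0.241 × (1.960/0.035)² = 573.63 — call this n₀.
Finite-population correction with N = 1,171: n = n₀ / (1 + (n₀−1)/N) = 573.63 / 1.489 = 385.25
Round up: n = 386.

386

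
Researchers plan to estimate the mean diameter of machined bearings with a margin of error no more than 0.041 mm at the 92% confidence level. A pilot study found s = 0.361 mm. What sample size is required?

For a mean, the margin of error is E = z·σ/√n, so n = (zσ/E)².
At 92% confidence, z = 1.751.
n = (1.751 × 0.361 / 0.041)² = 237.69
Round up: n = 238.

238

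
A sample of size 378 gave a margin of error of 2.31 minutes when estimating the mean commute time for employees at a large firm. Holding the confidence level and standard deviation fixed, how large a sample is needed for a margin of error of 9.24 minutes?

Margin of error scales as 1/√n, so n₂ = n₁·(E₁/E₂)².
n₂ = 378 × (2.31/9.24)² = 378 × 0.0625 = 23.62
Round up: n₂ = 24.

24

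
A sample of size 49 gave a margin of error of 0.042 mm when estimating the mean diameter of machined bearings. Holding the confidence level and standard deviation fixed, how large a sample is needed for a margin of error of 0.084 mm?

13

Margin of error scales as 1/√n, so n₂ = n₁·(E₁/E₂)².
n₂ = 49 × (0.042/0.084)² = 49 × 0.25 = 12.25
Round up: n₂ = 13.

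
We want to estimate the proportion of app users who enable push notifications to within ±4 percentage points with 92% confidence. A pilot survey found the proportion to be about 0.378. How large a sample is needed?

For a proportion with margin E = 0.04 at 92% confidence, z = 1.751.
n = p̂(1−p̂)(z/E)² = 0.378 × 0.622 × (1.751/0.04)² = 450.54
Round up: n = 451.

451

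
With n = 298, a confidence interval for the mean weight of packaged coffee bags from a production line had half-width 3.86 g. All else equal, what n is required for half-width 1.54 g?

1873

Margin of error scales as 1/√n, so n₂ = n₁·(E₁/E₂)².
n₂ = 298 × (3.86/1.54)² = 298 × 6.283 = 1872.33
Round up: n₂ = 1873.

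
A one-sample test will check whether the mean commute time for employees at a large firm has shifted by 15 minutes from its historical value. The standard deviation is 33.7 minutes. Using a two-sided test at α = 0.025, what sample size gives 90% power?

For a one-sample z-test, n = ((z_{α/2} + z_β)·σ/δ)².
z_{α/2} = 2.241 (two-sided α = 0.025); z_β = 1.282 (power 90% → β = 0.1).
n = (3.523 × 33.7 / 15)² = 62.65
Round up: n = 63.

n = 63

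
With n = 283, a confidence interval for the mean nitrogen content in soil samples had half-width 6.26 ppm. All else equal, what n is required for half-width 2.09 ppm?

Margin of error scales as 1/√n, so n₂ = n₁·(E₁/E₂)².
n₂ = 283 × (6.26/2.09)² = 283 × 8.971 = 2538.79
Round up: n₂ = 2539.

n = 2539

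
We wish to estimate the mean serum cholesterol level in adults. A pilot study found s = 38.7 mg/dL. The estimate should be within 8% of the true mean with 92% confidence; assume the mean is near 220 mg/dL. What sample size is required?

15

For a mean, the margin of error is E = z·σ/√n, so n = (zσ/E)².
At 92% confidence, z = 1.751.
E = 8% of 220 = 17.6 mg/dL.
n = (1.751 × 38.7 / 17.6)² = 14.82
Round up: n = 15.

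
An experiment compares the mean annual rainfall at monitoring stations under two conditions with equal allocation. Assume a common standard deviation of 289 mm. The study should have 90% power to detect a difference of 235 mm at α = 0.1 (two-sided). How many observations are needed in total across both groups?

For two equal groups, n per group = 2·((z_{α/2} + z_β)·σ/δ)².
z_{α/2} = 1.645; z_β = 1.282 (power 90%).
n = 2 × (2.927 × 289 / 235)² = 2 × 12.96 = 25.92
Round up: n = 26 per group.
Total across both groups: 2 × 26 = 52.

52 total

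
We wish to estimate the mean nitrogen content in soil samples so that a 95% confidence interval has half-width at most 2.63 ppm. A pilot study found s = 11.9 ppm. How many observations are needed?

n = 79

For a mean, the margin of error is E = z·σ/√n, so n = (zσ/E)².
At 95% confidence, z = 1.960.
n = (1.960 × 11.9 / 2.63)² = 78.65
Round up: n = 79.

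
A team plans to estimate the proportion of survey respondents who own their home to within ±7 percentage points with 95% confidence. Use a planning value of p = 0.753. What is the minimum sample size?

146

For a proportion with margin E = 0.07 at 95% confidence, z = 1.960.
n = p̂(1−p̂)(z/E)² = 0.753 × 0.247 × (1.960/0.07)² = 145.82
Round up: n = 146.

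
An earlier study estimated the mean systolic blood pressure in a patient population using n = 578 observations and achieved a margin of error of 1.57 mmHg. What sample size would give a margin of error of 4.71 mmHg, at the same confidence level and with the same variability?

n = 65

Margin of error scales as 1/√n, so n₂ = n₁·(E₁/E₂)².
n₂ = 578 × (1.57/4.71)² = 578 × 0.1111 = 64.22
Round up: n₂ = 65.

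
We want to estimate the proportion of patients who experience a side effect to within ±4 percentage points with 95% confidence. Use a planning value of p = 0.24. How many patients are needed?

438

For a proportion with margin E = 0.04 at 95% confidence, z = 1.960.
n = p̂(1−p̂)(z/E)² = 0.24 × 0.76 × (1.960/0.04)² = 437.94
Round up: n = 438.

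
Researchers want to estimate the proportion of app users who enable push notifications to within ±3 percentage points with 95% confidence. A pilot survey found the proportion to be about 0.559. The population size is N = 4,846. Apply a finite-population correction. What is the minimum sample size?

n = 865

For a proportion with margin E = 0.03 at 95% confidence, z = 1.960.
n = p̂(1−p̂)(z/E)² = 0.559 × 0.441 × (1.960/0.03)² = 1052.25 — call this n₀.
Finite-population correction with N = 4,846: n = n₀ / (1 + (n₀−1)/N) = 1052.25 / 1.217 = 864.63
Round up: n = 865.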